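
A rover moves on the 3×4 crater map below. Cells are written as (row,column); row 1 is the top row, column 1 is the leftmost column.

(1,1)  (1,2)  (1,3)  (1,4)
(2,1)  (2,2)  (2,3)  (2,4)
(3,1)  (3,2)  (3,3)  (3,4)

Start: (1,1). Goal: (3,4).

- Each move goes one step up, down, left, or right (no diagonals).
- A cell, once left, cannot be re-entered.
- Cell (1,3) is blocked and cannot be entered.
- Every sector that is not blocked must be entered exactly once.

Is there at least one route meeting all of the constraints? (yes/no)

no

Cell (1,4) has only one open neighbour but is neither the start nor the goal, so a Hamiltonian route would have to both enter and leave it through the same neighbour — impossible without revisiting.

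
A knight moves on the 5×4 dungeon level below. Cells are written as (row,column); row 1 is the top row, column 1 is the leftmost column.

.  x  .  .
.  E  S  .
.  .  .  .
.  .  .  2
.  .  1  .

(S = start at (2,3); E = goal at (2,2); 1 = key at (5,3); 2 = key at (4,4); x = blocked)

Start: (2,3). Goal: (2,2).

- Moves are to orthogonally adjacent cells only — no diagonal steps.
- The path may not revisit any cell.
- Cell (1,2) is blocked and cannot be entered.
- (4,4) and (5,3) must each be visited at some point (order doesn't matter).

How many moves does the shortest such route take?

9

Any route passes through (4,4) and (5,3) in some order between (2,3) and (2,2). Summing Manhattan distances along each leg and taking the cheapest ordering ((2,3) → (5,3) → (4,4) → (2,2)) gives a lower bound of 3 + 2 + 4 = 9 moves.
A route of 9 moves achieves this: (2,3) → (3,3) → (4,3) → (4,4) → (5,4) → (5,3) → (5,2) → (4,2) → (3,2) → (2,2).
Since 9 matches the lower bound, it is optimal.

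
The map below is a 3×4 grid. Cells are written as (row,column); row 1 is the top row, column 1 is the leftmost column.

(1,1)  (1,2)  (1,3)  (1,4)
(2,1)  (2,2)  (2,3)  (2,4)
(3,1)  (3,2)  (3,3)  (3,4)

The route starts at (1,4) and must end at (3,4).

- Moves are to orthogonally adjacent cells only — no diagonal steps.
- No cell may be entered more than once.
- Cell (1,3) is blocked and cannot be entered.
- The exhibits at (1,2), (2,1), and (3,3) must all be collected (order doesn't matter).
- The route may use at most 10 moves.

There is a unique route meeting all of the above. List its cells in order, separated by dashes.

The budget equals the shortest possible length, so every move has to be on a shortest route through the required cells.
Route from (1,4): down 1 to (2,4), left 2 to (2,2), up 1 to (1,2), left 1 to (1,1), down 2 to (3,1), right 3 to (3,4) — 10 moves in all.
Check: all required cells visited; 10 ≤ 10 moves.

(1,4) - (2,4) - (2,3) - (2,2) - (1,2) - (1,1) - (2,1) - (3,1) - (3,2) - (3,3) - (3,4)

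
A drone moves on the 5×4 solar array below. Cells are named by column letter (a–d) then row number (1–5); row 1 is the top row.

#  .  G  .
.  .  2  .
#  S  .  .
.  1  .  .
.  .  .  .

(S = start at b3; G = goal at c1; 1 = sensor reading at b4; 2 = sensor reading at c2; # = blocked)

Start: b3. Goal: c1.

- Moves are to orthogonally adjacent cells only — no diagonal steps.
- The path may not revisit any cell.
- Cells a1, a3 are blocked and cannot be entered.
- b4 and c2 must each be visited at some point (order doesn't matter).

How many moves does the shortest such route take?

5

Any route passes through b4 and c2 in some order between b3 and c1. Summing Manhattan distances along each leg and taking the cheapest ordering (b3 → b4 → c2 → c1) gives a lower bound of 1 + 3 + 1 = 5 moves.
A route of 5 moves achieves this: b3 → b4 → c4 → c3 → c2 → c1.
Since 5 matches the lower bound, it is optimal.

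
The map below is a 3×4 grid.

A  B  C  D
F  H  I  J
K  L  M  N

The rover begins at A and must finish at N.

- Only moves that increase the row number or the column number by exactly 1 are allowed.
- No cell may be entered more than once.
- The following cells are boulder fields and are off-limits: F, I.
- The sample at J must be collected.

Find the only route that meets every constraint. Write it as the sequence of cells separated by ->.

Moves only go right or down, so the column and row indices never decrease.
Route from A: right 3 to D, down 2 to N — 5 moves in all.
Check: all required cells visited.

A -> B -> C -> D -> J -> N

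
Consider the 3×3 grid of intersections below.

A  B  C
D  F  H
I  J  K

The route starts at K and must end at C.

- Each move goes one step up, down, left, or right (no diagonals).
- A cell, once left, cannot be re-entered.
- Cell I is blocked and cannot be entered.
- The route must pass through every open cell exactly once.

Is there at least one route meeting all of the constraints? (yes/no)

no

Colour the cells like a checkerboard: each orthogonal step flips colour, so a Hamiltonian route alternates colours. Here there are 4 cells of one colour and 4 of the other, with start on the same colour as the goal — the counts and endpoints can't be arranged into an alternating sequence of length 8, so no Hamiltonian route exists.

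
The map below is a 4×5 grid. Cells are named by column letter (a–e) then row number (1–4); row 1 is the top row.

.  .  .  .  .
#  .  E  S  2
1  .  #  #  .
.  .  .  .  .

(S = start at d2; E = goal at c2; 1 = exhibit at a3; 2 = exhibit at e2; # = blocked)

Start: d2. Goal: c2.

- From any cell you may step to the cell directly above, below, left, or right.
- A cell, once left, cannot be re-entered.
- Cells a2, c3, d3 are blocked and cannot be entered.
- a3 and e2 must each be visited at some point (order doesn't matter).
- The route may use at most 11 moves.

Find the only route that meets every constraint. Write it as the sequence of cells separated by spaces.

Any route must reach a3 and e2 and still end at c2 within 11 moves, so the order of the required stops is forced.
Route from d2: right 1 to e2, down 2 to e4, left 4 to a4, up 1 to a3, right 1 to b3, up 1 to b2, right 1 to c2 — 11 moves in all.
Check: all required cells visited; 11 ≤ 11 moves.

d2 e2 e3 e4 d4 c4 b4 a4 a3 b3 b2 c2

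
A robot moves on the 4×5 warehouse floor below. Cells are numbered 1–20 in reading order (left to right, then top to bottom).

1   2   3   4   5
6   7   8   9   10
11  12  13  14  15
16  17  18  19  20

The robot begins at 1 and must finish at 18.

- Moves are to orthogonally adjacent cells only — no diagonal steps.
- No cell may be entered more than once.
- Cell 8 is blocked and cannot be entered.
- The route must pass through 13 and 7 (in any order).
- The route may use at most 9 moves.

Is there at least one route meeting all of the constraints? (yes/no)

yes

One route that works: 1 → 6 → 7 → 12 → 13 → 18.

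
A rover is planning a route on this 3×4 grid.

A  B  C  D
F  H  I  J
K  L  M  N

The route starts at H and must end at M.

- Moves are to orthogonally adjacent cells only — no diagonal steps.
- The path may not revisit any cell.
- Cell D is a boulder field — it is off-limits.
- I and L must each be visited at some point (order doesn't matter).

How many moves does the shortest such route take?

Any route passes through I and L in some order between H and M. Summing Manhattan distances along each leg and taking the cheapest ordering (H → L → I → M) gives a lower bound of 1 + 2 + 1 = 4 moves.
The shortest route satisfying every rule uses 8 moves: H → L → K → F → A → B → C → I → M.
The no-revisit rule (legs can't share cells) pushes the minimum above the 4-move bound; an exhaustive check rules out every length from 4 to 7 (on a 4-connected grid the length of any start-to-goal walk has the same parity as the Manhattan bound, so only lengths 4, 6, 8, … need checking), leaving 8 as the minimum.

8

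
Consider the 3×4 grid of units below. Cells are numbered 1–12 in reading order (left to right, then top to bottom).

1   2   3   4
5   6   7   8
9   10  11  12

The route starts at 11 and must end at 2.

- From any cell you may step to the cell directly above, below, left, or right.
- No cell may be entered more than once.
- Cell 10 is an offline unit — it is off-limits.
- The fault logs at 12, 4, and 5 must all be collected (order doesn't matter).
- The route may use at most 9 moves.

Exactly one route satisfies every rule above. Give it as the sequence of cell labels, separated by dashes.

Any route must reach 12, 4, and 5 and still end at 2 within 9 moves, so the order of the required stops is forced.
Route from 11: right 1 to 12, up 2 to 4, left 1 to 3, down 1 to 7, left 2 to 5, up 1 to 1, right 1 to 2 — 9 moves in all.
Check: all required cells visited; 9 ≤ 9 moves.

11 - 12 - 8 - 4 - 3 - 7 - 6 - 5 - 1 - 2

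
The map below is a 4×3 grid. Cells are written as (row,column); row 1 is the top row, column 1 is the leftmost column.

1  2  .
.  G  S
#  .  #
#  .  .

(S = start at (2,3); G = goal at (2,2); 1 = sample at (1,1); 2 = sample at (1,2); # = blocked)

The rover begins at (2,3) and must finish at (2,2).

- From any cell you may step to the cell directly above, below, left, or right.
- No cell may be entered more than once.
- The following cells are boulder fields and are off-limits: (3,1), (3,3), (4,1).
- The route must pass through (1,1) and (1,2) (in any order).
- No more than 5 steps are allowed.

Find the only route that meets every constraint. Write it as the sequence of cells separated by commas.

(2,3), (1,3), (1,2), (1,1), (2,1), (2,2)

The budget equals the shortest possible length, so every move has to be on a shortest route through the required cells.
Route from (2,3): up 1 to (1,3), left 2 to (1,1), down 1 to (2,1), right 1 to (2,2) — 5 moves in all.
Check: all required cells visited; 5 ≤ 5 moves.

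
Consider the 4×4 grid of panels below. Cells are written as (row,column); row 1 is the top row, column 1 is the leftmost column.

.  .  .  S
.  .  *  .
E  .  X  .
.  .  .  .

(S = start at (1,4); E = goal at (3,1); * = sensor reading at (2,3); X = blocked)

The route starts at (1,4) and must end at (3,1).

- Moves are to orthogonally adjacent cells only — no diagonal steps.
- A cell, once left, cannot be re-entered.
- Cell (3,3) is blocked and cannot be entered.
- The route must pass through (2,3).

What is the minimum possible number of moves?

Any route passes through (2,3) somewhere between (1,4) and (3,1). Summing Manhattan distances along the two legs ((1,4) → (2,3) → (3,1)) gives a lower bound of 2 + 3 = 5 moves.
A route of 5 moves achieves this: (1,4) → (2,4) → (2,3) → (2,2) → (3,2) → (3,1).
Since 5 matches the lower bound, it is optimal.

5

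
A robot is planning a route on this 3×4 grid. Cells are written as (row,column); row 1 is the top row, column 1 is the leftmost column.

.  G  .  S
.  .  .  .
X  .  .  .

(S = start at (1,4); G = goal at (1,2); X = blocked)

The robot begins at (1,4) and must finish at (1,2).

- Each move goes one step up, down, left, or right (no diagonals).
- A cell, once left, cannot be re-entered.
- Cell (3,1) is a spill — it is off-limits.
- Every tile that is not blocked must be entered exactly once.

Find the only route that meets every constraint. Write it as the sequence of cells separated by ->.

(1,4) -> (1,3) -> (2,3) -> (2,4) -> (3,4) -> (3,3) -> (3,2) -> (2,2) -> (2,1) -> (1,1) -> (1,2)

Need to visit all 11 open cells exactly once, starting at (1,4) and ending at (1,2).
Cell (3,2) has only two open neighbours ((2,2) and (3,3)), so the path must pass straight through it: one of those is the cell it's entered from and the other is where it exits.
Route from (1,4): left 1 to (1,3), down 1 to (2,3), right 1 to (2,4), down 1 to (3,4), left 2 to (3,2), up 1 to (2,2), left 1 to (2,1), up 1 to (1,1), right 1 to (1,2) — 10 moves in all.
Check: all 11 open cells covered.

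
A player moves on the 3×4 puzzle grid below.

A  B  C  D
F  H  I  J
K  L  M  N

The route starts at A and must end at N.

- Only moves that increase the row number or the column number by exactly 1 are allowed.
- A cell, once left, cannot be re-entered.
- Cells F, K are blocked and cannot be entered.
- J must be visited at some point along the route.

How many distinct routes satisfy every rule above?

A right/down-only route from A to N makes exactly 2 down-moves and 3 right-moves in some order.
With no other constraints that would be C(5,2) = 10 routes.
Split at J and multiply the segment counts (each segment already excludes blocked cells): A→J: 3; J→N: 1; product = 3.
That gives 3 routes.

3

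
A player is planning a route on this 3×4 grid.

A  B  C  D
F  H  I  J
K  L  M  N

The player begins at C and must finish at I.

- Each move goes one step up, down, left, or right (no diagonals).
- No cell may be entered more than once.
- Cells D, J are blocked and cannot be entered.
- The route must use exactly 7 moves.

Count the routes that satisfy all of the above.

4

Need simple routes of exactly 7 moves from C to I (Manhattan distance 1, so 3 moves are spent on a detour and 3 undoing it).
Enumerating: C B H F K L M I | C B A F K L H I | C B A F K L M I | C B A F H L M I.
That gives 4 routes.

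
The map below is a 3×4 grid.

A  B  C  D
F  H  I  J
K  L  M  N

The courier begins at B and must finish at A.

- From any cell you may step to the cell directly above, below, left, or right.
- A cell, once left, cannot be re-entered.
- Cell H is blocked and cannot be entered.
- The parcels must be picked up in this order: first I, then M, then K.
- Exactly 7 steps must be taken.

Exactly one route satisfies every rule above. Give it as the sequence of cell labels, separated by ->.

B -> C -> I -> M -> L -> K -> F -> A

The waypoints must appear in the order I, M, K, with no cell reused.
Route from B: right to C, 2× down (reaching M), 2× left (reaching K), 2× up (reaching A) — 7 moves in all.
Check: order respected (I at step 2, M at step 3, K at step 5); 7 moves as required.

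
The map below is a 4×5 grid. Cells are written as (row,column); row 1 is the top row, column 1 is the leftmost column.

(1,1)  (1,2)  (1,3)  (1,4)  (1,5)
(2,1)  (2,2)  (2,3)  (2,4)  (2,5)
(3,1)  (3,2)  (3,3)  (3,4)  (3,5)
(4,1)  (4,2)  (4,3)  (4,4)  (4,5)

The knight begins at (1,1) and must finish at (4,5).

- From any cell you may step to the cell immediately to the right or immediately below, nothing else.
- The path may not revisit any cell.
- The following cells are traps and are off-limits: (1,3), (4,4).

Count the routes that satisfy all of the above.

A right/down-only route from (1,1) to (4,5) makes exactly 3 down-moves and 4 right-moves in some order.
With no other constraints that would be C(7,3) = 35 routes.
Subtract routes through each blocked cell (inclusion–exclusion for overlaps): − through (1,3): 10 − through (4,4): 20 + through (1,3)&(4,4): 4 → 9.
That gives 9 routes.

9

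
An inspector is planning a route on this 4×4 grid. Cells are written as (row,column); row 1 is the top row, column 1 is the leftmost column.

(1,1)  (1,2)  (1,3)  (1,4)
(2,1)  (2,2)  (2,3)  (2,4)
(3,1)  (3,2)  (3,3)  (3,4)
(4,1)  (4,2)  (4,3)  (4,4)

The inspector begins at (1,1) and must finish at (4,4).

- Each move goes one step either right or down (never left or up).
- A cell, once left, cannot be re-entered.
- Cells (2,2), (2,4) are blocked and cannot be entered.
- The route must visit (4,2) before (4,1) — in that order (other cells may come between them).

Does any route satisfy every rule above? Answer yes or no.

(4,1) lies to the left of (4,2), so going from (4,2) to (4,1) would need a leftward move — but moves only go right/down, so (4,2) cannot be visited before (4,1).

no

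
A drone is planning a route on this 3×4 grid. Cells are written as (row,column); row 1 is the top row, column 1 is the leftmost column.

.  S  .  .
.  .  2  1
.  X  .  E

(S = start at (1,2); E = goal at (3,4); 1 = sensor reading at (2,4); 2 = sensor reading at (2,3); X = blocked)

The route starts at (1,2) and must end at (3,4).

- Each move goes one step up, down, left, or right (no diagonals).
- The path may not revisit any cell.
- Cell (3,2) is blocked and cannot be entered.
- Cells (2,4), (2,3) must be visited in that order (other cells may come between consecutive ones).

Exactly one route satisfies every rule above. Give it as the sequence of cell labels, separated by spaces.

The waypoints must appear in the order (2,4), (2,3), with no cell reused.
Route from (1,2): right 2 to (1,4), down 1 to (2,4), left 1 to (2,3), down 1 to (3,3), right 1 to (3,4) — 6 moves in all.
Check: order respected (1 at step 3, 2 at step 4).

(1,2) (1,3) (1,4) (2,4) (2,3) (3,3) (3,4)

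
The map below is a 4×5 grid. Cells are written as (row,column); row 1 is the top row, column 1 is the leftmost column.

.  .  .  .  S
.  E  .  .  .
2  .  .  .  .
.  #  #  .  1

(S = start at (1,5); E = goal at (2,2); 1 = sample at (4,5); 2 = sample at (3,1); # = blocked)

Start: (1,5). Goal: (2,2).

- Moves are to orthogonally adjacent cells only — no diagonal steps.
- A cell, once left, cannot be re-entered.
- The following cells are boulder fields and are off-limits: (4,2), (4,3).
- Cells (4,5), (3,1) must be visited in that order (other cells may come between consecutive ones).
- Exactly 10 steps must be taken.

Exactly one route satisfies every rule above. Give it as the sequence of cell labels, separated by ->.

(1,5) -> (2,5) -> (3,5) -> (4,5) -> (4,4) -> (3,4) -> (3,3) -> (3,2) -> (3,1) -> (2,1) -> (2,2)

The waypoints must appear in the order (4,5), (3,1), with no cell reused.
Route from (1,5): down 3 to (4,5), left 1 to (4,4), up 1 to (3,4), left 3 to (3,1), up 1 to (2,1), right 1 to (2,2) — 10 moves in all.
Check: order respected (1 at step 3, 2 at step 8); 10 moves as required.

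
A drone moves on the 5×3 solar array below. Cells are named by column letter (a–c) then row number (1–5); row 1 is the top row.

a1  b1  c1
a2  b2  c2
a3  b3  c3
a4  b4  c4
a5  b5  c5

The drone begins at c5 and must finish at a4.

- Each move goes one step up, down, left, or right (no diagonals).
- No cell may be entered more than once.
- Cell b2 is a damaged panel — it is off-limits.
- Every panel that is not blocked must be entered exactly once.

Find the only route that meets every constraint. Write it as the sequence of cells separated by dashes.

Need to visit all 14 open cells exactly once, starting at c5 and ending at a4.
Cell c2 has only two open neighbours (c1 and c3), so the path must pass straight through it: one of those is the cell it's entered from and the other is where it exits.
Route from c5: 4× up (reaching c1), 2× left (reaching a1), 2× down (reaching a3), right to b3, 2× down (reaching b5), left to a5, up to a4 — 13 moves in all.
Check: all 14 open cells covered.

c5 - c4 - c3 - c2 - c1 - b1 - a1 - a2 - a3 - b3 - b4 - b5 - a5 - a4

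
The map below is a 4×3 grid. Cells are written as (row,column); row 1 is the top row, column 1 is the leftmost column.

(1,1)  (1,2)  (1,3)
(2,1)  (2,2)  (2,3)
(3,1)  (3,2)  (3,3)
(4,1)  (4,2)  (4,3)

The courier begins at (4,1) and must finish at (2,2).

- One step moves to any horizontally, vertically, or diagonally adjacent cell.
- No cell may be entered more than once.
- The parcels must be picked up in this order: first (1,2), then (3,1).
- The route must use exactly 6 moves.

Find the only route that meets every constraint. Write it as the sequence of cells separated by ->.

The waypoints must appear in the order (1,2), (3,1), with no cell reused.
Route from (4,1): 2× up-right (reaching (2,3)), up-left to (1,2), down-left to (2,1), down to (3,1), up-right to (2,2) — 6 moves in all.
Check: order respected ((1,2) at step 3, (3,1) at step 5); 6 moves as required.

(4,1) -> (3,2) -> (2,3) -> (1,2) -> (2,1) -> (3,1) -> (2,2)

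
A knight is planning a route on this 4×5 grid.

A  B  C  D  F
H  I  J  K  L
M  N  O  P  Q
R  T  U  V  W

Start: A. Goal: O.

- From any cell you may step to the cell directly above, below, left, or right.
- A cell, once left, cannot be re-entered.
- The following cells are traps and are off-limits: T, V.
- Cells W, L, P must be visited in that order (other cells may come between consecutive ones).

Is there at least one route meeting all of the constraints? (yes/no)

no

W must be visited but has only one open neighbour (Q), and it is neither the start nor the goal — the route would have to enter and leave through Q, re-entering it.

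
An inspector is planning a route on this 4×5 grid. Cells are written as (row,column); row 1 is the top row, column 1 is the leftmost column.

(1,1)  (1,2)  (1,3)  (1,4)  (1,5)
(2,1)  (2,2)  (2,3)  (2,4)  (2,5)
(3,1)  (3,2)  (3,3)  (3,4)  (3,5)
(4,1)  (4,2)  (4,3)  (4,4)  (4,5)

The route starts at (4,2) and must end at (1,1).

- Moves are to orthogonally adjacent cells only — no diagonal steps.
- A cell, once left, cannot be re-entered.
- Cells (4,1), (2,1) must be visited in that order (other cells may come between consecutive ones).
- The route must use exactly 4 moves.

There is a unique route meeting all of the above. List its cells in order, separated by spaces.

(4,2) (4,1) (3,1) (2,1) (1,1)

The waypoints must appear in the order (4,1), (2,1), with no cell reused.
Route from (4,2): left to (4,1), 3× up (reaching (1,1)) — 4 moves in all.
Check: order respected ((4,1) at step 1, (2,1) at step 3); 4 moves as required.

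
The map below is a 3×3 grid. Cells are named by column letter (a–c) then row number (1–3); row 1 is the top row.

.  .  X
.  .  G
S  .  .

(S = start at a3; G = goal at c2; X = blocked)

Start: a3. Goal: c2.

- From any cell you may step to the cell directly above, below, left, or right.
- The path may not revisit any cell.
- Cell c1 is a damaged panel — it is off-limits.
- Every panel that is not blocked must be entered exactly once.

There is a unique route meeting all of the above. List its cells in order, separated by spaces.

Need to visit all 8 open cells exactly once, starting at a3 and ending at c2.
Route from a3: up 2 to a1, right 1 to b1, down 2 to b3, right 1 to c3, up 1 to c2 — 7 moves in all.
Check: all 8 open cells covered.

a3 a2 a1 b1 b2 b3 c3 c2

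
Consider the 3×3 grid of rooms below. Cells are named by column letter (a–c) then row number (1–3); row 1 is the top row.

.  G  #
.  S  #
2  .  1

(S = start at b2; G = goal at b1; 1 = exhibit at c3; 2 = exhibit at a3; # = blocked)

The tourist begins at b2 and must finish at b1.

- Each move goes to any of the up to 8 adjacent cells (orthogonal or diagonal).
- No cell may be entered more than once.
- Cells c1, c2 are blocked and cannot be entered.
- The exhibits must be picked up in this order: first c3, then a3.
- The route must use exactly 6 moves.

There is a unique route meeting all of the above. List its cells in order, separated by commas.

b2, c3, b3, a3, a2, a1, b1

The waypoints must appear in the order c3, a3, with no cell reused.
Route from b2: down-right 1 to c3, left 2 to a3, up 2 to a1, right 1 to b1 — 6 moves in all.
Check: order respected (1 at step 1, 2 at step 3); 6 moves as required.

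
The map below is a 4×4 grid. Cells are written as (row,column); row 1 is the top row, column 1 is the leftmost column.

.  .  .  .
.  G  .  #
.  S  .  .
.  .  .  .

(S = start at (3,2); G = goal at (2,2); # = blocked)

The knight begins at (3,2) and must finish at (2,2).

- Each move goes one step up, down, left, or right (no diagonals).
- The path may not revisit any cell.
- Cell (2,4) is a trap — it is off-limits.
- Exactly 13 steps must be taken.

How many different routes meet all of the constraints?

2

Need simple routes of exactly 13 moves from (3,2) to (2,2) (Manhattan distance 1, so 6 moves are spent on a detour and 6 undoing it).
Enumerating: (3,2) (3,1) (4,1) (4,2) (4,3) (4,4) (3,4) (3,3) (2,3) (1,3) (1,2) (1,1) (2,1) (2,2) | (3,2) (3,3) (3,4) (4,4) (4,3) (4,2) (4,1) (3,1) (2,1) (1,1) (1,2) (1,3) (2,3) (2,2).
That gives 2 routes.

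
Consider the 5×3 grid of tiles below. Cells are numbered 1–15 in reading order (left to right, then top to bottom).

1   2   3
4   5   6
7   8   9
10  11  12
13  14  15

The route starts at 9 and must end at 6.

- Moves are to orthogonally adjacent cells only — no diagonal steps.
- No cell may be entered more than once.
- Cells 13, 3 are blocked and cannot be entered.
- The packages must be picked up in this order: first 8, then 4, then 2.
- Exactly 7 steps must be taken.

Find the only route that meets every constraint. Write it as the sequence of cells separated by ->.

9 -> 8 -> 7 -> 4 -> 1 -> 2 -> 5 -> 6

The waypoints must appear in the order 8, 4, 2, with no cell reused.
Route from 9: 2× left (reaching 7), 2× up (reaching 1), right to 2, down to 5, right to 6 — 7 moves in all.
Check: order respected (8 at step 1, 4 at step 3, 2 at step 5); 7 moves as required.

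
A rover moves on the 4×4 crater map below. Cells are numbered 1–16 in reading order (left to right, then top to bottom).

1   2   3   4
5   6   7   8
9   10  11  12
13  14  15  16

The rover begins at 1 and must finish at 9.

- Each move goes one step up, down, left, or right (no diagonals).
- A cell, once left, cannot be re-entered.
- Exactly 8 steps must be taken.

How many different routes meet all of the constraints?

Need simple routes of exactly 8 moves from 1 to 9 (Manhattan distance 2, so 3 moves are spent on a detour and 3 undoing it).
Branch systematically from the start, pruning whenever the remaining move budget drops below the Manhattan distance to 9 or differs from it in parity. Grouping the completions by first move — via 5: 6; via 2: 15 — and summing: 6 + 15 = 21.
That gives 21 routes.

21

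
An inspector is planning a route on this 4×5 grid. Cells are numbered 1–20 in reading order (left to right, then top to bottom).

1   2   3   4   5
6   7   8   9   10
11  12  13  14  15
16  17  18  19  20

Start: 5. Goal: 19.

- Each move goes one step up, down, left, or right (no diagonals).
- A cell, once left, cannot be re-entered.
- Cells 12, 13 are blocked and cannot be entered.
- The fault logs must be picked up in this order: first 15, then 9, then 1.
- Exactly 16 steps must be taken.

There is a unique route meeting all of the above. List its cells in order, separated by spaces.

5 10 15 14 9 4 3 8 7 2 1 6 11 16 17 18 19

The waypoints must appear in the order 15, 9, 1, with no cell reused.
Route from 5: 2× down (reaching 15), left to 14, 2× up (reaching 4), left to 3, down to 8, left to 7, up to 2, left to 1, 3× down (reaching 16), 3× right (reaching 19) — 16 moves in all.
Check: order respected (15 at step 2, 9 at step 4, 1 at step 10); 16 moves as required.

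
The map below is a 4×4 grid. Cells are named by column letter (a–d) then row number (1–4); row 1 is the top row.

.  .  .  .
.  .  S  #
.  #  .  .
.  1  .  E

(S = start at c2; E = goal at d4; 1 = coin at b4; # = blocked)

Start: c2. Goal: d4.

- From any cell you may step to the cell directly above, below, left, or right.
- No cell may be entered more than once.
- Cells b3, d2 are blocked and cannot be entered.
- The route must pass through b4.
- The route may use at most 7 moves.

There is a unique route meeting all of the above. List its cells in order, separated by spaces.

c2 b2 a2 a3 a4 b4 c4 d4

Any route must reach b4 and still end at d4 within 7 moves, so the order of the required stops is forced.
Route from c2: 2× left (reaching a2), 2× down (reaching a4), 3× right (reaching d4) — 7 moves in all.
Check: all required cells visited; 7 ≤ 7 moves.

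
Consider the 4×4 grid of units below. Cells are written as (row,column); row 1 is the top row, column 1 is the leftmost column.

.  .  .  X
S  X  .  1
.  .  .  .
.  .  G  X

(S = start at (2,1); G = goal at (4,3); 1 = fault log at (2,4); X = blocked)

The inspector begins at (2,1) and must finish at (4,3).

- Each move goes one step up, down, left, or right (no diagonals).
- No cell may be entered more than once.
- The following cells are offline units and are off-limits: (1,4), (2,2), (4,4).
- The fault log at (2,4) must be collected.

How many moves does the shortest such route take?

Any route passes through (2,4) somewhere between (2,1) and (4,3). Summing Manhattan distances along the two legs ((2,1) → (2,4) → (4,3)) gives a lower bound of 3 + 3 = 6 moves.
That bound ignores the blocked cells. Measuring each leg by the fewest moves that actually steer around them ((2,1)→(2,4): 5; (2,4)→(4,3): 3) raises the lower bound to 8.
A route of 8 moves exists: (2,1) → (1,1) → (1,2) → (1,3) → (2,3) → (2,4) → (3,4) → (3,3) → (4,3).
Since 8 matches that lower bound, it is optimal.

8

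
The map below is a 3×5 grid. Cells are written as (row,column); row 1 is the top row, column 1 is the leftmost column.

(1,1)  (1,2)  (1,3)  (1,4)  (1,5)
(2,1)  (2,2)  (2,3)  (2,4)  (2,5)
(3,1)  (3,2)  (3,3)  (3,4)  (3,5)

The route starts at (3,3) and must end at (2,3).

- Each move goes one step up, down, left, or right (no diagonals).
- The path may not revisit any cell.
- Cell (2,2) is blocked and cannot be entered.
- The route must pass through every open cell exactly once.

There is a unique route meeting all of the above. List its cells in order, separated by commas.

Need to visit all 14 open cells exactly once, starting at (3,3) and ending at (2,3).
Route from (3,3): 2× left (reaching (3,1)), 2× up (reaching (1,1)), 4× right (reaching (1,5)), 2× down (reaching (3,5)), left to (3,4), up to (2,4), left to (2,3) — 13 moves in all.
Check: all 14 open cells covered.

(3,3), (3,2), (3,1), (2,1), (1,1), (1,2), (1,3), (1,4), (1,5), (2,5), (3,5), (3,4), (2,4), (2,3)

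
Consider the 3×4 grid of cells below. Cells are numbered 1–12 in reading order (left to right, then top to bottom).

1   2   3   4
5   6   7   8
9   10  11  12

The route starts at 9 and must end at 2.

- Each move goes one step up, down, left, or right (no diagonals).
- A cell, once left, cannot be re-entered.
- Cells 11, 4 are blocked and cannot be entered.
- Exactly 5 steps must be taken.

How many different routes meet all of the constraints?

3

Need simple routes of exactly 5 moves from 9 to 2 (Manhattan distance 3, so 1 moves are spent on a detour and 1 undoing it).
Enumerating: 9 5 6 7 3 2 | 9 10 6 5 1 2 | 9 10 6 7 3 2.
That gives 3 routes.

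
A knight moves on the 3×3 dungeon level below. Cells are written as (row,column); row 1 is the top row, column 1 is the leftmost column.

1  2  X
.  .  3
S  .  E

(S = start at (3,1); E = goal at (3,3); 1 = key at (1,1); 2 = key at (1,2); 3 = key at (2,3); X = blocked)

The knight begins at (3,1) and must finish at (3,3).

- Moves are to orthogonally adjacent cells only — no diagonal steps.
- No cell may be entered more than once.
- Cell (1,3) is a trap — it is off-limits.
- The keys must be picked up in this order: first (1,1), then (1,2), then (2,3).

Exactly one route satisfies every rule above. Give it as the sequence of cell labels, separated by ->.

The waypoints must appear in the order (1,1), (1,2), (2,3), with no cell reused.
Route from (3,1): 2× up (reaching (1,1)), right to (1,2), down to (2,2), right to (2,3), down to (3,3) — 6 moves in all.
Check: order respected (1 at step 2, 2 at step 3, 3 at step 5).

(3,1) -> (2,1) -> (1,1) -> (1,2) -> (2,2) -> (2,3) -> (3,3)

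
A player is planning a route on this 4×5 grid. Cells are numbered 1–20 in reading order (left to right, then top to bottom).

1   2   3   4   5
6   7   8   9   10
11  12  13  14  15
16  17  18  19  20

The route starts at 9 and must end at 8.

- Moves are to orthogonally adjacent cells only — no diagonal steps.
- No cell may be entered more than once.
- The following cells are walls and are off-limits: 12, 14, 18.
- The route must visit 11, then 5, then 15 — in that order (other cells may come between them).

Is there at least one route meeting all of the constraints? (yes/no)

Even ignoring the required order, no revisit-free route from 9 to 8 manages to pass through all of 11, 5, and 15: branching out from 9, every path either misses one of them or, having collected them, can no longer reach 8 without re-entering a cell.

no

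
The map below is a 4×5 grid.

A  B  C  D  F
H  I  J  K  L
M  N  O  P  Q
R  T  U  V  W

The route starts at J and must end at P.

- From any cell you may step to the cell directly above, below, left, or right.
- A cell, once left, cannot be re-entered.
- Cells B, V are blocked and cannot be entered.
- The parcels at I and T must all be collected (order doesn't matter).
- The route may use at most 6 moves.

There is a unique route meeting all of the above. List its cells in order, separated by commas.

The 6-move cap with required stops at I, T leaves no slack for detours.
Route from J: left to I, 2× down (reaching T), right to U, up to O, right to P — 6 moves in all.
Check: all required cells visited; 6 ≤ 6 moves.

J, I, N, T, U, O, P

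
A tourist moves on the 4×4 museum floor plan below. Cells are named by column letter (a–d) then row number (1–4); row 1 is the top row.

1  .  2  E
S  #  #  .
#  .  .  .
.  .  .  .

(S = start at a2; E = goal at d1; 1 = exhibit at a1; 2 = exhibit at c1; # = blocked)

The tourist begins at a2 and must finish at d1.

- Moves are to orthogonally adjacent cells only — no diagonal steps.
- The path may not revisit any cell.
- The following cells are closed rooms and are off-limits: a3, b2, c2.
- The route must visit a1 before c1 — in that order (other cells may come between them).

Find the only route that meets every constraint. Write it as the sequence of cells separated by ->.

a2 -> a1 -> b1 -> c1 -> d1

The waypoints must appear in the order a1, c1, with no cell reused.
Route from a2: up to a1, 3× right (reaching d1) — 4 moves in all.
Check: order respected (1 at step 1, 2 at step 3).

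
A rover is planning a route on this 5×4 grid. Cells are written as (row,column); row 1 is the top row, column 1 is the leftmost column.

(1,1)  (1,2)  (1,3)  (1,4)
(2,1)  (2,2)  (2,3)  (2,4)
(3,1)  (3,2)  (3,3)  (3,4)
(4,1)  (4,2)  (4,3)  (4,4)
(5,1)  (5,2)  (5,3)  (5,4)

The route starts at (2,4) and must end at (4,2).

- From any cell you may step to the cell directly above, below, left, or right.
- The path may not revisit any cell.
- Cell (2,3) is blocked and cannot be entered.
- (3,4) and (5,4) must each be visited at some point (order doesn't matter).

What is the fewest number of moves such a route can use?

6

Any route passes through (3,4) and (5,4) in some order between (2,4) and (4,2). Summing Manhattan distances along each leg and taking the cheapest ordering ((2,4) → (3,4) → (5,4) → (4,2)) gives a lower bound of 1 + 2 + 3 = 6 moves.
A route of 6 moves achieves this: (2,4) → (3,4) → (4,4) → (5,4) → (5,3) → (4,3) → (4,2).
Since 6 matches the lower bound, it is optimal.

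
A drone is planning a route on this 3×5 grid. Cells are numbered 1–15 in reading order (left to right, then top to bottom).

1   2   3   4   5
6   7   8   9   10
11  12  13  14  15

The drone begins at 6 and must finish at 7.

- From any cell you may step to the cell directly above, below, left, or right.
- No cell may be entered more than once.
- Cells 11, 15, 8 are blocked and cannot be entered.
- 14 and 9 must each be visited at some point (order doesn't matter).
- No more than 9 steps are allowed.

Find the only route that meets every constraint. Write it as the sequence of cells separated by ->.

6 -> 1 -> 2 -> 3 -> 4 -> 9 -> 14 -> 13 -> 12 -> 7

The 9-move cap with required stops at 14, 9 leaves no slack for detours.
Route from 6: up 1 to 1, right 3 to 4, down 2 to 14, left 2 to 12, up 1 to 7 — 9 moves in all.
Check: all required cells visited; 9 ≤ 9 moves.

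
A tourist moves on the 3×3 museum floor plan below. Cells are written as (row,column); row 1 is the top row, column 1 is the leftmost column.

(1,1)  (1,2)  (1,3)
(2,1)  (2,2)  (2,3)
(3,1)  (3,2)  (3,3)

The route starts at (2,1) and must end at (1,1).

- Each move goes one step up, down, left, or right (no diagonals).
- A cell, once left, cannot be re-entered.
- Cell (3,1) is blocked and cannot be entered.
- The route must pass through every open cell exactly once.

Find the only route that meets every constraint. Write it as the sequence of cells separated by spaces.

(2,1) (2,2) (3,2) (3,3) (2,3) (1,3) (1,2) (1,1)

Need to visit all 8 open cells exactly once, starting at (2,1) and ending at (1,1).
Route from (2,1): right to (2,2), down to (3,2), right to (3,3), 2× up (reaching (1,3)), 2× left (reaching (1,1)) — 7 moves in all.
Check: all 8 open cells covered.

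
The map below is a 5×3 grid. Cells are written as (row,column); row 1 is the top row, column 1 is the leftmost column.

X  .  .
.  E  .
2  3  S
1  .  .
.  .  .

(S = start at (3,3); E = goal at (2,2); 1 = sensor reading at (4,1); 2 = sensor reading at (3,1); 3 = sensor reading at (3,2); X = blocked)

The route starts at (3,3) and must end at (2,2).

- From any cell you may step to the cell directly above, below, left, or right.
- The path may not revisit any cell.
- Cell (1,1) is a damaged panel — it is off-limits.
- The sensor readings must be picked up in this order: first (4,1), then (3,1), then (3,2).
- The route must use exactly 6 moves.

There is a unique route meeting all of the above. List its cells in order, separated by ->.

The waypoints must appear in the order (4,1), (3,1), (3,2), with no cell reused.
Route from (3,3): down 1 to (4,3), left 2 to (4,1), up 1 to (3,1), right 1 to (3,2), up 1 to (2,2) — 6 moves in all.
Check: order respected (1 at step 3, 2 at step 4, 3 at step 5); 6 moves as required.

(3,3) -> (4,3) -> (4,2) -> (4,1) -> (3,1) -> (3,2) -> (2,2)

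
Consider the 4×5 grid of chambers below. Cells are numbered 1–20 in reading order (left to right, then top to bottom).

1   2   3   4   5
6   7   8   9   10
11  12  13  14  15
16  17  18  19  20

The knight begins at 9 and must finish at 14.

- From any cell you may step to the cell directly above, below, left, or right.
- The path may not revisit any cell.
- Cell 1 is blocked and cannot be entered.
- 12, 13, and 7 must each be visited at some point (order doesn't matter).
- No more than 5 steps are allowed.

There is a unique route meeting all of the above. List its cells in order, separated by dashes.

9 - 8 - 7 - 12 - 13 - 14

Any route must reach 12, 13, and 7 and still end at 14 within 5 moves, so the order of the required stops is forced.
Route from 9: left 2 to 7, down 1 to 12, right 2 to 14 — 5 moves in all.
Check: all required cells visited; 5 ≤ 5 moves.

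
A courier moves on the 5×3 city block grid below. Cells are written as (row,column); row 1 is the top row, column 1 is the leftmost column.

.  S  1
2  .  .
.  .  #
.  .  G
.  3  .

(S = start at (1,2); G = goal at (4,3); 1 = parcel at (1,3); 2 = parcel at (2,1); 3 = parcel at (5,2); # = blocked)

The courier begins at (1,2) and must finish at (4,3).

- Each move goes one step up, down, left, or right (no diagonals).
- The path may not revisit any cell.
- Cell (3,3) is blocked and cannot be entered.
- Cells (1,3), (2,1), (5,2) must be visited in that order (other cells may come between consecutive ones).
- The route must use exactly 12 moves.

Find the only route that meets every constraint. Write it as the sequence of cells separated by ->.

(1,2) -> (1,3) -> (2,3) -> (2,2) -> (2,1) -> (3,1) -> (3,2) -> (4,2) -> (4,1) -> (5,1) -> (5,2) -> (5,3) -> (4,3)

The waypoints must appear in the order (1,3), (2,1), (5,2), with no cell reused.
Route from (1,2): right to (1,3), down to (2,3), 2× left (reaching (2,1)), down to (3,1), right to (3,2), down to (4,2), left to (4,1), down to (5,1), 2× right (reaching (5,3)), up to (4,3) — 12 moves in all.
Check: order respected (1 at step 1, 2 at step 4, 3 at step 10); 12 moves as required.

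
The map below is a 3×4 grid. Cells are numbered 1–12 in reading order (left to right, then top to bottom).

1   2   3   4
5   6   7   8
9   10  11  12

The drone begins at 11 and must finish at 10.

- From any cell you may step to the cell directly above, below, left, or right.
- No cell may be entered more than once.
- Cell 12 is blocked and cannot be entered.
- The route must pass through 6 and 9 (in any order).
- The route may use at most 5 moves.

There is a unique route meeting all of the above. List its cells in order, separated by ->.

The 5-move cap with required stops at 6, 9 leaves no slack for detours.
Route from 11: up 1 to 7, left 2 to 5, down 1 to 9, right 1 to 10 — 5 moves in all.
Check: all required cells visited; 5 ≤ 5 moves.

11 -> 7 -> 6 -> 5 -> 9 -> 10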